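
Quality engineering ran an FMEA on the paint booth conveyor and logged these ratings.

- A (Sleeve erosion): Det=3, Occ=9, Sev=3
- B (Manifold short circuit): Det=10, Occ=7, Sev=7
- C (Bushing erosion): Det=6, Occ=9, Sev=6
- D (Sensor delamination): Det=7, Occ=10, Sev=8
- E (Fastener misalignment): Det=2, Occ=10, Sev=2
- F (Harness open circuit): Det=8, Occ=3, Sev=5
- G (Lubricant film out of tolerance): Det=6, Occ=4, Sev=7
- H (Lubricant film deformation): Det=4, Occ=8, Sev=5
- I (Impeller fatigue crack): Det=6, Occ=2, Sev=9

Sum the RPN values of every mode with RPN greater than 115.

RPN = Severity × Occurrence × Detection:
  A: 3 × 9 × 3 = 81
  B: 7 × 7 × 10 = 490
  C: 6 × 9 × 6 = 324
  D: 8 × 10 × 7 = 560
  E: 2 × 10 × 2 = 40
  F: 5 × 3 × 8 = 120
  G: 7 × 4 × 6 = 168
  H: 5 × 8 × 4 = 160
  I: 9 × 2 × 6 = 108
RPN > 115: B (490), C (324), D (560), F (120), G (168), H (160).
Sum: 490 + 324 + 560 + 120 + 168 + 160 = 1822.

1822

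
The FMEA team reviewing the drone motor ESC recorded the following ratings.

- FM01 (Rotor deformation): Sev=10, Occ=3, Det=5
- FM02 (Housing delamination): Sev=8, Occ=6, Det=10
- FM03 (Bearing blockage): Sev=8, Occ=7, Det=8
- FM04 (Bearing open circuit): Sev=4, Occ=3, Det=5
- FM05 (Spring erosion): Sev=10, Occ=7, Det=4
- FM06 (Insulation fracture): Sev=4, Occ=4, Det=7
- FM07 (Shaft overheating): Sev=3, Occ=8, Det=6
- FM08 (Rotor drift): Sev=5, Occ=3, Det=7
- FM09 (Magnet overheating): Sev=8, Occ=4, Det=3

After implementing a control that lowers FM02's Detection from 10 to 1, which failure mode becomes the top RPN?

RPN = Severity × Occurrence × Detection:
  FM01: 10 × 3 × 5 = 150
  FM02: 8 × 6 × 10 = 480
  FM03: 8 × 7 × 8 = 448
  FM04: 4 × 3 × 5 = 60
  FM05: 10 × 7 × 4 = 280
  FM06: 4 × 4 × 7 = 112
  FM07: 3 × 8 × 6 = 144
  FM08: 5 × 3 × 7 = 105
  FM09: 8 × 4 × 3 = 96
After action: FM02 → 8 × 6 × 1 = 48.
Revised RPNs: FM03=448, FM05=280, FM01=150, FM07=144, FM06=112, FM08=105, FM09=96, FM04=60, FM02=48.
Highest is now FM03 (448).

FM03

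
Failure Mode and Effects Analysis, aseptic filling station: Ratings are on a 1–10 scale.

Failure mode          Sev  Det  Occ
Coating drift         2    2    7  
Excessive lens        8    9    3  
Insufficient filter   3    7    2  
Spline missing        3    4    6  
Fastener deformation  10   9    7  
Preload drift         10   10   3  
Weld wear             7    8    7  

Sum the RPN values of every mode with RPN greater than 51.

RPN = Severity × Occurrence × Detection:
  Coating drift: 2 × 7 × 2 = 28
  Excessive lens: 8 × 3 × 9 = 216
  Insufficient filter: 3 × 2 × 7 = 42
  Spline missing: 3 × 6 × 4 = 72
  Fastener deformation: 10 × 7 × 9 = 630
  Preload drift: 10 × 3 × 10 = 300
  Weld wear: 7 × 7 × 8 = 392
RPN > 51: Excessive lens (216), Spline missing (72), Fastener deformation (630), Preload drift (300), Weld wear (392).
Sum: 216 + 72 + 630 + 300 + 392 = 1610.

1610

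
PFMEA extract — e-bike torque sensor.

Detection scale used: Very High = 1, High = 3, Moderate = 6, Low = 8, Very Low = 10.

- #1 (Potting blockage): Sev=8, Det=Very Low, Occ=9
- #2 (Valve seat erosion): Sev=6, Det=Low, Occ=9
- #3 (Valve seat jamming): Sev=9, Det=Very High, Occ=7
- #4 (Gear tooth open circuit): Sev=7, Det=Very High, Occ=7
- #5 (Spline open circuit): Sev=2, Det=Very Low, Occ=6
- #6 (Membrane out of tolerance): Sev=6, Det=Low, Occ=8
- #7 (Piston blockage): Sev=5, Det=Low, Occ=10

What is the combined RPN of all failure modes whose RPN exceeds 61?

RPN = Severity × Occurrence × Detection:
  #1: 8 × 9 × 10 = 720
  #2: 6 × 9 × 8 = 432
  #3: 9 × 7 × 1 = 63
  #4: 7 × 7 × 1 = 49
  #5: 2 × 6 × 10 = 120
  #6: 6 × 8 × 8 = 384
  #7: 5 × 10 × 8 = 400
RPN > 61: #1 (720), #2 (432), #3 (63), #5 (120), #6 (384), #7 (400).
Sum: 720 + 432 + 63 + 120 + 384 + 400 = 2119.

2119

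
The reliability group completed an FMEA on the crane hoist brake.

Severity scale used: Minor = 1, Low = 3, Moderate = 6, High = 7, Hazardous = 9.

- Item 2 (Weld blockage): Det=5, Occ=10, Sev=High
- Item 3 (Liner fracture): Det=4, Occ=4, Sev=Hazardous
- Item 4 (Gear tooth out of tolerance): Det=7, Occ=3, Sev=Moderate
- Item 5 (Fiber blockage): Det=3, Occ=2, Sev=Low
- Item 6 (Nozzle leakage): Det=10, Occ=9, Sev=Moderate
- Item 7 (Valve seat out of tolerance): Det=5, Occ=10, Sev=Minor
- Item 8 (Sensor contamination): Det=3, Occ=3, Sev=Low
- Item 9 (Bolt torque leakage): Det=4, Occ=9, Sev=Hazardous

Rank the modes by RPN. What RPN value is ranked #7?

27

RPN = Severity × Occurrence × Detection:
  Item 2: 7 × 10 × 5 = 350
  Item 3: 9 × 4 × 4 = 144
  Item 4: 6 × 3 × 7 = 126
  Item 5: 3 × 2 × 3 = 18
  Item 6: 6 × 9 × 10 = 540
  Item 7: 1 × 10 × 5 = 50
  Item 8: 3 × 3 × 3 = 27
  Item 9: 9 × 9 × 4 = 324
Sorted descending: 540, 350, 324, 144, 126, 50, 27, 18.
The seventh-highest RPN is 27 (Item 8).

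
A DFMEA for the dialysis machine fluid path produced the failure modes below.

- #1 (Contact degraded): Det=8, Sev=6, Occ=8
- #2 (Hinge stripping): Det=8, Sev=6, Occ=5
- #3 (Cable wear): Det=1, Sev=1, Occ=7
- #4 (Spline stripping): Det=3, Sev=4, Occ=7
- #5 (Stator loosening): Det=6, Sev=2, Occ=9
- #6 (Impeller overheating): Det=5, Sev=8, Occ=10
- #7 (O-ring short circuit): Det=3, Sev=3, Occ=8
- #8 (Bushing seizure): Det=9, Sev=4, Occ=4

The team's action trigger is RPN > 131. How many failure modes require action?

RPN = Severity × Occurrence × Detection:
  #1: 6 × 8 × 8 = 384
  #2: 6 × 5 × 8 = 240
  #3: 1 × 7 × 1 = 7
  #4: 4 × 7 × 3 = 84
  #5: 2 × 9 × 6 = 108
  #6: 8 × 10 × 5 = 400
  #7: 3 × 8 × 3 = 72
  #8: 4 × 4 × 9 = 144
Modes with RPN > 131: #1 (384), #2 (240), #6 (400), #8 (144) → 4.

4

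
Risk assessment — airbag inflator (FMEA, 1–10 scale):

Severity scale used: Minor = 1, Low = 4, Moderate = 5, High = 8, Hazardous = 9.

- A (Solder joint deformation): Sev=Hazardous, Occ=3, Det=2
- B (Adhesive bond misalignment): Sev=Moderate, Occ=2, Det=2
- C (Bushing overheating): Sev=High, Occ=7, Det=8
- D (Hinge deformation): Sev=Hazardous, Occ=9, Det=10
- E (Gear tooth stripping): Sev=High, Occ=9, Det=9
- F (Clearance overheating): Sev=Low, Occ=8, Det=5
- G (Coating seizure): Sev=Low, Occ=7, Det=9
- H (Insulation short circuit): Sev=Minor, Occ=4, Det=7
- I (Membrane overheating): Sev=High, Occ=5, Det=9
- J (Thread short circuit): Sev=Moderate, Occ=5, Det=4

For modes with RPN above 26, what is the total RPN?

RPN = Severity × Occurrence × Detection:
  A: 9 × 3 × 2 = 54
  B: 5 × 2 × 2 = 20
  C: 8 × 7 × 8 = 448
  D: 9 × 9 × 10 = 810
  E: 8 × 9 × 9 = 648
  F: 4 × 8 × 5 = 160
  G: 4 × 7 × 9 = 252
  H: 1 × 4 × 7 = 28
  I: 8 × 5 × 9 = 360
  J: 5 × 5 × 4 = 100
RPN > 26: A (54), C (448), D (810), E (648), F (160), G (252), H (28), I (360), J (100).
Sum: 54 + 448 + 810 + 648 + 160 + 252 + 28 + 360 + 100 = 2860.

2860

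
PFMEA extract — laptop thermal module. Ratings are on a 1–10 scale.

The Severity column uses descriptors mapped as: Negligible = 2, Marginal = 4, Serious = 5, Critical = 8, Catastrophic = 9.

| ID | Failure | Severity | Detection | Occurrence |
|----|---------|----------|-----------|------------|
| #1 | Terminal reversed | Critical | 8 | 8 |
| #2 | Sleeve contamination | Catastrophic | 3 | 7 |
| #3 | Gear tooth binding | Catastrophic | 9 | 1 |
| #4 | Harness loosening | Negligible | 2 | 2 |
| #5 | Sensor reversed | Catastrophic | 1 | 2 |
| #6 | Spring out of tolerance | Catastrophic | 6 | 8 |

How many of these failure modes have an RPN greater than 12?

RPN = Severity × Occurrence × Detection:
  #1: 8 × 8 × 8 = 512
  #2: 9 × 7 × 3 = 189
  #3: 9 × 1 × 9 = 81
  #4: 2 × 2 × 2 = 8
  #5: 9 × 2 × 1 = 18
  #6: 9 × 8 × 6 = 432
Modes with RPN > 12: #1 (512), #2 (189), #3 (81), #5 (18), #6 (432) → 5.

5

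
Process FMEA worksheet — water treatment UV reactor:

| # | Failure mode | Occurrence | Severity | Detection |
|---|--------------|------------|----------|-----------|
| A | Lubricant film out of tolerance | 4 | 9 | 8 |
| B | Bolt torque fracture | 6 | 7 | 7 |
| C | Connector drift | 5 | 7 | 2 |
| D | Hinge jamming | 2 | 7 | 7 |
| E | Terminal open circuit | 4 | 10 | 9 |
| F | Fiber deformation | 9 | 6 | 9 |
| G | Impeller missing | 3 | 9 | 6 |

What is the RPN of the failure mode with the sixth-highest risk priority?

RPN = Severity × Occurrence × Detection:
  A: 9 × 4 × 8 = 288
  B: 7 × 6 × 7 = 294
  C: 7 × 5 × 2 = 70
  D: 7 × 2 × 7 = 98
  E: 10 × 4 × 9 = 360
  F: 6 × 9 × 9 = 486
  G: 9 × 3 × 6 = 162
Sorted descending: 486, 360, 294, 288, 162, 98, 70.
The sixth-highest RPN is 98 (D).

98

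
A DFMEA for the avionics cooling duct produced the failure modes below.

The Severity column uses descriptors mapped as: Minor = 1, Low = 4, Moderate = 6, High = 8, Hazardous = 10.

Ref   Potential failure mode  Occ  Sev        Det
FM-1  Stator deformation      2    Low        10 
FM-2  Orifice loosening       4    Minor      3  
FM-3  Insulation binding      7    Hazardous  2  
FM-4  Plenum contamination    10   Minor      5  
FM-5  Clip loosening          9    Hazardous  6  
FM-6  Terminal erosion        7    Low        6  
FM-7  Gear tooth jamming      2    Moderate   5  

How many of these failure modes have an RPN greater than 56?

5

RPN = Severity × Occurrence × Detection:
  FM-1: 4 × 2 × 10 = 80
  FM-2: 1 × 4 × 3 = 12
  FM-3: 10 × 7 × 2 = 140
  FM-4: 1 × 10 × 5 = 50
  FM-5: 10 × 9 × 6 = 540
  FM-6: 4 × 7 × 6 = 168
  FM-7: 6 × 2 × 5 = 60
Modes with RPN > 56: FM-1 (80), FM-3 (140), FM-5 (540), FM-6 (168), FM-7 (60) → 5.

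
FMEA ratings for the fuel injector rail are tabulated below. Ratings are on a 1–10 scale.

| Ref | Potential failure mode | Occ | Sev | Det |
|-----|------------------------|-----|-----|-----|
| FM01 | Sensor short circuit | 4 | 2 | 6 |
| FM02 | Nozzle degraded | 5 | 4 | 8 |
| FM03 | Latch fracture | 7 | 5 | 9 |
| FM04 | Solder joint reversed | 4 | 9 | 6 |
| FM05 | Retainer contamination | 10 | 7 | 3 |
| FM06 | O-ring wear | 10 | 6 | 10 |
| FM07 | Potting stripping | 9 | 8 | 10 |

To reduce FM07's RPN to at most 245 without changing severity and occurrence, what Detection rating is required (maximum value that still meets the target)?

FM07: S=8, O=9, D=10 → current RPN = 720.
Fixed product = 72. Need 72 × D ≤ 245, so D ≤ 245/72 = 3.40.
Maximum integer Detection rating = 3 (gives RPN 216; D=4 would give 288 > 245).

3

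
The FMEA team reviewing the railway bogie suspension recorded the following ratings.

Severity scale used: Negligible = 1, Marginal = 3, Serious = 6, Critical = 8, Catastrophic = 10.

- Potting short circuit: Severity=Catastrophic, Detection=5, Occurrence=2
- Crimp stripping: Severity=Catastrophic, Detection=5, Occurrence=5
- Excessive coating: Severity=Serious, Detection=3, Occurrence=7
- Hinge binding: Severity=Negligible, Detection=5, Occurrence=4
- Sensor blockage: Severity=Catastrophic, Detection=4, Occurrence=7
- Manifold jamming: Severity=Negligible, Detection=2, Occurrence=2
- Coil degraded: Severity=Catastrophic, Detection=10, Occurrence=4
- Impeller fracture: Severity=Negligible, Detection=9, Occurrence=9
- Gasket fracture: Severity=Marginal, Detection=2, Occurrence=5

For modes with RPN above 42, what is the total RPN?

1237

RPN = Severity × Occurrence × Detection:
  Potting short circuit: 10 × 2 × 5 = 100
  Crimp stripping: 10 × 5 × 5 = 250
  Excessive coating: 6 × 7 × 3 = 126
  Hinge binding: 1 × 4 × 5 = 20
  Sensor blockage: 10 × 7 × 4 = 280
  Manifold jamming: 1 × 2 × 2 = 4
  Coil degraded: 10 × 4 × 10 = 400
  Impeller fracture: 1 × 9 × 9 = 81
  Gasket fracture: 3 × 5 × 2 = 30
RPN > 42: Potting short circuit (100), Crimp stripping (250), Excessive coating (126), Sensor blockage (280), Coil degraded (400), Impeller fracture (81).
Sum: 100 + 250 + 126 + 280 + 400 + 81 = 1237.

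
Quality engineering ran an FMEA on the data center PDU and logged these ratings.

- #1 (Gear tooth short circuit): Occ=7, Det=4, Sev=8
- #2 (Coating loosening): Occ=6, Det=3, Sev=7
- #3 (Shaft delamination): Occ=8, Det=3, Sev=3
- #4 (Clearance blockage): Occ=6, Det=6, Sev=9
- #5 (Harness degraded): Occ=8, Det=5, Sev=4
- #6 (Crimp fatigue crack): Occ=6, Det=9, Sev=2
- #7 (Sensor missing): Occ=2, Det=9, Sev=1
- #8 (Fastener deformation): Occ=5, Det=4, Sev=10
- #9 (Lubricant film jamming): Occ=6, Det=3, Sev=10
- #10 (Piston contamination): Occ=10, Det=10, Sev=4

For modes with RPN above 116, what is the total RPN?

1614

RPN = Severity × Occurrence × Detection:
  #1: 8 × 7 × 4 = 224
  #2: 7 × 6 × 3 = 126
  #3: 3 × 8 × 3 = 72
  #4: 9 × 6 × 6 = 324
  #5: 4 × 8 × 5 = 160
  #6: 2 × 6 × 9 = 108
  #7: 1 × 2 × 9 = 18
  #8: 10 × 5 × 4 = 200
  #9: 10 × 6 × 3 = 180
  #10: 4 × 10 × 10 = 400
RPN > 116: #1 (224), #2 (126), #4 (324), #5 (160), #8 (200), #9 (180), #10 (400).
Sum: 224 + 126 + 324 + 160 + 200 + 180 + 400 = 1614.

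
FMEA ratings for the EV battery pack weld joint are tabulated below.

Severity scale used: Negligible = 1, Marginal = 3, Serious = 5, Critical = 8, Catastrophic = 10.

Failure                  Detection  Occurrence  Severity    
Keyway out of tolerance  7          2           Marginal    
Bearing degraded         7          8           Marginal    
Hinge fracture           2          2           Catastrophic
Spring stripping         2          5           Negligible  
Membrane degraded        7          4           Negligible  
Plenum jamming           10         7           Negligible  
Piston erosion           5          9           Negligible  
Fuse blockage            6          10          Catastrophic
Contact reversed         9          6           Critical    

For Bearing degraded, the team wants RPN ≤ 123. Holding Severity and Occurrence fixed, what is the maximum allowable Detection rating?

Bearing degraded: S=3, O=8, D=7 → current RPN = 168.
Fixed product = 24. Need 24 × D ≤ 123, so D ≤ 123/24 = 5.12.
Maximum integer Detection rating = 5 (gives RPN 120; D=6 would give 144 > 123).

5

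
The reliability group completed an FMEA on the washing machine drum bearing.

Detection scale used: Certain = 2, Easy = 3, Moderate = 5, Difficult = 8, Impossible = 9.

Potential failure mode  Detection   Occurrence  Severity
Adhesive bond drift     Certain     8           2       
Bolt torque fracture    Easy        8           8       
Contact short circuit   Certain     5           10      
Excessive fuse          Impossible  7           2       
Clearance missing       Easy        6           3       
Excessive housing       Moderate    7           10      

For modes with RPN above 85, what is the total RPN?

768

RPN = Severity × Occurrence × Detection:
  Adhesive bond drift: 2 × 8 × 2 = 32
  Bolt torque fracture: 8 × 8 × 3 = 192
  Contact short circuit: 10 × 5 × 2 = 100
  Excessive fuse: 2 × 7 × 9 = 126
  Clearance missing: 3 × 6 × 3 = 54
  Excessive housing: 10 × 7 × 5 = 350
RPN > 85: Bolt torque fracture (192), Contact short circuit (100), Excessive fuse (126), Excessive housing (350).
Sum: 192 + 100 + 126 + 350 = 768.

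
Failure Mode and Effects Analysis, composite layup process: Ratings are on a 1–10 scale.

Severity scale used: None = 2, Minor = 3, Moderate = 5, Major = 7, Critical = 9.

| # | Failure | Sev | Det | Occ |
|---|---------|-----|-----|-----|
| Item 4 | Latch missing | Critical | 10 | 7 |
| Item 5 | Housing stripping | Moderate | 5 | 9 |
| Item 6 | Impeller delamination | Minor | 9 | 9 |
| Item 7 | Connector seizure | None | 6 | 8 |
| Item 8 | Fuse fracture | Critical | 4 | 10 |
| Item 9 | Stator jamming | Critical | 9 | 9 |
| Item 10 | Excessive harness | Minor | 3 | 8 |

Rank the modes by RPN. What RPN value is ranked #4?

243

RPN = Severity × Occurrence × Detection:
  Item 4: 9 × 7 × 10 = 630
  Item 5: 5 × 9 × 5 = 225
  Item 6: 3 × 9 × 9 = 243
  Item 7: 2 × 8 × 6 = 96
  Item 8: 9 × 10 × 4 = 360
  Item 9: 9 × 9 × 9 = 729
  Item 10: 3 × 8 × 3 = 72
Sorted descending: 729, 630, 360, 243, 225, 96, 72.
The fourth-highest RPN is 243 (Item 6).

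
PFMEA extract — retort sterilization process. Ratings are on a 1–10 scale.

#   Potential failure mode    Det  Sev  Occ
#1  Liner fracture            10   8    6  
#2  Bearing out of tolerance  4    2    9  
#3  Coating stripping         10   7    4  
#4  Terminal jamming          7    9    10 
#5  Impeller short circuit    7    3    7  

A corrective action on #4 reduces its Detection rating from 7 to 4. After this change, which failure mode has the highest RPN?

RPN = Severity × Occurrence × Detection:
  #1: 8 × 6 × 10 = 480
  #2: 2 × 9 × 4 = 72
  #3: 7 × 4 × 10 = 280
  #4: 9 × 10 × 7 = 630
  #5: 3 × 7 × 7 = 147
After action: #4 → 9 × 10 × 4 = 360.
Revised RPNs: #1=480, #4=360, #3=280, #5=147, #2=72.
Highest is now #1 (480).

#1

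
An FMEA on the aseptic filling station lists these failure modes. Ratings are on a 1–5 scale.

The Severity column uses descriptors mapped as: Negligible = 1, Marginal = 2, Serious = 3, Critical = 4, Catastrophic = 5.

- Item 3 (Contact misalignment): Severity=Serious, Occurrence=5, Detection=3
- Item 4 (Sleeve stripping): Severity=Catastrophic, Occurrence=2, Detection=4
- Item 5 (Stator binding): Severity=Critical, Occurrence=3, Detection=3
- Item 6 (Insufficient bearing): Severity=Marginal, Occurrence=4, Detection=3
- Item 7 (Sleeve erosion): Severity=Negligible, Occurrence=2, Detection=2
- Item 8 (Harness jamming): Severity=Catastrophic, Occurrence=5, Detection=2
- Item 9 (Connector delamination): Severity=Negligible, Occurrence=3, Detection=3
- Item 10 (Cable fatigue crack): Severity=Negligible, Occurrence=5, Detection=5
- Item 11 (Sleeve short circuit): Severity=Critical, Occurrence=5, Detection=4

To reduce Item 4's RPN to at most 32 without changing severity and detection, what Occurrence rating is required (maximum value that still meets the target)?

Item 4: S=5, O=2, D=4 → current RPN = 40.
Fixed product = 20. Need 20 × O ≤ 32, so O ≤ 32/20 = 1.60.
Maximum integer Occurrence rating = 1 (gives RPN 20; O=2 would give 40 > 32).

1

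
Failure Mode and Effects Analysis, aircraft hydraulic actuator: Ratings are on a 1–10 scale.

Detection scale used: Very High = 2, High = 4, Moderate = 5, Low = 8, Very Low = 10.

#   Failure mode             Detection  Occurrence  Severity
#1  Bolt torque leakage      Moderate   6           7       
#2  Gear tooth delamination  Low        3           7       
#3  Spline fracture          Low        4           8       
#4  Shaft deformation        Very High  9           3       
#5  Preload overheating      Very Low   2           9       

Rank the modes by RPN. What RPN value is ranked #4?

RPN = Severity × Occurrence × Detection:
  #1: 7 × 6 × 5 = 210
  #2: 7 × 3 × 8 = 168
  #3: 8 × 4 × 8 = 256
  #4: 3 × 9 × 2 = 54
  #5: 9 × 2 × 10 = 180
Sorted descending: 256, 210, 180, 168, 54.
The fourth-highest RPN is 168 (#2).

168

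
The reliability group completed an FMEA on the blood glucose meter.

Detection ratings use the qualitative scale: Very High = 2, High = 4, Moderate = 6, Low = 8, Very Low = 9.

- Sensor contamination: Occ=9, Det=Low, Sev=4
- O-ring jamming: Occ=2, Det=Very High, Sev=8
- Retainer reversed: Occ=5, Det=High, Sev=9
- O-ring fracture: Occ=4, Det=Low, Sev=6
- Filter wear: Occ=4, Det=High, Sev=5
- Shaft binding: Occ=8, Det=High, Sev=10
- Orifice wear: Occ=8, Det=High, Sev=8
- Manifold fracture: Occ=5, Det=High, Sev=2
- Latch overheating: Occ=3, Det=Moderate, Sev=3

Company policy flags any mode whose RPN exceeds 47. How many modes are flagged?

7

RPN = Severity × Occurrence × Detection:
  Sensor contamination: 4 × 9 × 8 = 288
  O-ring jamming: 8 × 2 × 2 = 32
  Retainer reversed: 9 × 5 × 4 = 180
  O-ring fracture: 6 × 4 × 8 = 192
  Filter wear: 5 × 4 × 4 = 80
  Shaft binding: 10 × 8 × 4 = 320
  Orifice wear: 8 × 8 × 4 = 256
  Manifold fracture: 2 × 5 × 4 = 40
  Latch overheating: 3 × 3 × 6 = 54
Modes with RPN > 47: Sensor contamination (288), Retainer reversed (180), O-ring fracture (192), Filter wear (80), Shaft binding (320), Orifice wear (256), Latch overheating (54) → 7.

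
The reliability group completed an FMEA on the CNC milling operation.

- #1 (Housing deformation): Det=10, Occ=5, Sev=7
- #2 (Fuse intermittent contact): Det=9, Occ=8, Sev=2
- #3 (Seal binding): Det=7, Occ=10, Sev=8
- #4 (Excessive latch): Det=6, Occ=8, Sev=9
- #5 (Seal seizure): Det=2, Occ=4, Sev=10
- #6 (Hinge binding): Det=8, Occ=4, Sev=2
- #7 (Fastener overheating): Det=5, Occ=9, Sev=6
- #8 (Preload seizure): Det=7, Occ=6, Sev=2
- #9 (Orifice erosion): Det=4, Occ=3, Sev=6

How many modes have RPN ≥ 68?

RPN = Severity × Occurrence × Detection:
  #1: 7 × 5 × 10 = 350
  #2: 2 × 8 × 9 = 144
  #3: 8 × 10 × 7 = 560
  #4: 9 × 8 × 6 = 432
  #5: 10 × 4 × 2 = 80
  #6: 2 × 4 × 8 = 64
  #7: 6 × 9 × 5 = 270
  #8: 2 × 6 × 7 = 84
  #9: 6 × 3 × 4 = 72
Modes with RPN ≥ 68: #1 (350), #2 (144), #3 (560), #4 (432), #5 (80), #7 (270), #8 (84), #9 (72) → 8.

8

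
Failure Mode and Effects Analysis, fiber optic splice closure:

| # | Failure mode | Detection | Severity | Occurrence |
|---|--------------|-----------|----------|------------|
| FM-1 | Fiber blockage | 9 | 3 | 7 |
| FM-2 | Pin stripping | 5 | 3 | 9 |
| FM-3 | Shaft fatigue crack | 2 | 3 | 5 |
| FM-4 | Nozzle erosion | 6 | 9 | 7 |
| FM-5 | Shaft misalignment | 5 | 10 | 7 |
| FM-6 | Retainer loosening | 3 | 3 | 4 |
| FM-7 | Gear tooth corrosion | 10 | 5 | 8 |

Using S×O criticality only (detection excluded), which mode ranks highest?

FM-5

Criticality = Severity × Occurrence:
  FM-1: 3 × 7 = 21
  FM-2: 3 × 9 = 27
  FM-3: 3 × 5 = 15
  FM-4: 9 × 7 = 63
  FM-5: 10 × 7 = 70
  FM-6: 3 × 4 = 12
  FM-7: 5 × 8 = 40
Highest criticality is 70 → FM-5.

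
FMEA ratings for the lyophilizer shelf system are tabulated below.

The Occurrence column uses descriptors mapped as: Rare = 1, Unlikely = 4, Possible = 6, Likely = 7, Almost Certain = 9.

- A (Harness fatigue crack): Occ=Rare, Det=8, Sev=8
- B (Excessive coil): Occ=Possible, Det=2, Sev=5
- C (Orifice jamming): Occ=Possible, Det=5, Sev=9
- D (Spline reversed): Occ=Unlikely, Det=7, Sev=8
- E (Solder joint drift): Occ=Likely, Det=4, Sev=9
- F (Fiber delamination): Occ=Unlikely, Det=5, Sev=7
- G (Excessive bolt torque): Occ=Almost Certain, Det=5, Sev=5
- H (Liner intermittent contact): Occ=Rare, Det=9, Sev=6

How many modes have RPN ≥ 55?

RPN = Severity × Occurrence × Detection:
  A: 8 × 1 × 8 = 64
  B: 5 × 6 × 2 = 60
  C: 9 × 6 × 5 = 270
  D: 8 × 4 × 7 = 224
  E: 9 × 7 × 4 = 252
  F: 7 × 4 × 5 = 140
  G: 5 × 9 × 5 = 225
  H: 6 × 1 × 9 = 54
Modes with RPN ≥ 55: A (64), B (60), C (270), D (224), E (252), F (140), G (225) → 7.

7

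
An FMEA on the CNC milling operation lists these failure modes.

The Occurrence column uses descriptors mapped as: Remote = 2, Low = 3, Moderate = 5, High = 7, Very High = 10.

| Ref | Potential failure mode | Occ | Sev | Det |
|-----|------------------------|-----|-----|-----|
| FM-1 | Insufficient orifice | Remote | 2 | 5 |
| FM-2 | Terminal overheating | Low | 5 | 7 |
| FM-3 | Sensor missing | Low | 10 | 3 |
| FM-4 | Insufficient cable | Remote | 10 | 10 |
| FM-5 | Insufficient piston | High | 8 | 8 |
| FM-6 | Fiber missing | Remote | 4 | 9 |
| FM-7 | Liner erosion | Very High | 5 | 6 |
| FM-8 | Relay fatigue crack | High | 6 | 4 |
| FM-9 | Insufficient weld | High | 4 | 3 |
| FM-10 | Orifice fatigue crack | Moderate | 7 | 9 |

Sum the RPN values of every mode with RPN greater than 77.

1710

RPN = Severity × Occurrence × Detection:
  FM-1: 2 × 2 × 5 = 20
  FM-2: 5 × 3 × 7 = 105
  FM-3: 10 × 3 × 3 = 90
  FM-4: 10 × 2 × 10 = 200
  FM-5: 8 × 7 × 8 = 448
  FM-6: 4 × 2 × 9 = 72
  FM-7: 5 × 10 × 6 = 300
  FM-8: 6 × 7 × 4 = 168
  FM-9: 4 × 7 × 3 = 84
  FM-10: 7 × 5 × 9 = 315
RPN > 77: FM-2 (105), FM-3 (90), FM-4 (200), FM-5 (448), FM-7 (300), FM-8 (168), FM-9 (84), FM-10 (315).
Sum: 105 + 90 + 200 + 448 + 300 + 168 + 84 + 315 = 1710.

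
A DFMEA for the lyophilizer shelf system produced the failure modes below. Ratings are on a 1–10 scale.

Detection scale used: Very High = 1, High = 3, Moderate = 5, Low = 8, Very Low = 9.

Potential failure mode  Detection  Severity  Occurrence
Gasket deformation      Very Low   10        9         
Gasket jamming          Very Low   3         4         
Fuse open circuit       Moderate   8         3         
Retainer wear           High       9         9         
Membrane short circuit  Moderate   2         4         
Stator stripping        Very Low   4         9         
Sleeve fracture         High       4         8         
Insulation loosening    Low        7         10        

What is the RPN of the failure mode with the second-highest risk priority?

560

RPN = Severity × Occurrence × Detection:
  Gasket deformation: 10 × 9 × 9 = 810
  Gasket jamming: 3 × 4 × 9 = 108
  Fuse open circuit: 8 × 3 × 5 = 120
  Retainer wear: 9 × 9 × 3 = 243
  Membrane short circuit: 2 × 4 × 5 = 40
  Stator stripping: 4 × 9 × 9 = 324
  Sleeve fracture: 4 × 8 × 3 = 96
  Insulation loosening: 7 × 10 × 8 = 560
Sorted descending: 810, 560, 324, 243, 120, 108, 96, 40.
The second-highest RPN is 560 (Insulation loosening).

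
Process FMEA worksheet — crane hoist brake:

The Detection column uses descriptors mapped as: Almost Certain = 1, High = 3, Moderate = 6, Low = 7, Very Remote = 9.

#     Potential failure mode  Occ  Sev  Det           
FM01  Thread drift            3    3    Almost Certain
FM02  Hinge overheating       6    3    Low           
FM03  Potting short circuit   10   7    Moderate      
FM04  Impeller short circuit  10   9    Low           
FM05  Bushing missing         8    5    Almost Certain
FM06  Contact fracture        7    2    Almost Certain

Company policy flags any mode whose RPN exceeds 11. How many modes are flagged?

RPN = Severity × Occurrence × Detection:
  FM01: 3 × 3 × 1 = 9
  FM02: 3 × 6 × 7 = 126
  FM03: 7 × 10 × 6 = 420
  FM04: 9 × 10 × 7 = 630
  FM05: 5 × 8 × 1 = 40
  FM06: 2 × 7 × 1 = 14
Modes with RPN > 11: FM02 (126), FM03 (420), FM04 (630), FM05 (40), FM06 (14) → 5.

5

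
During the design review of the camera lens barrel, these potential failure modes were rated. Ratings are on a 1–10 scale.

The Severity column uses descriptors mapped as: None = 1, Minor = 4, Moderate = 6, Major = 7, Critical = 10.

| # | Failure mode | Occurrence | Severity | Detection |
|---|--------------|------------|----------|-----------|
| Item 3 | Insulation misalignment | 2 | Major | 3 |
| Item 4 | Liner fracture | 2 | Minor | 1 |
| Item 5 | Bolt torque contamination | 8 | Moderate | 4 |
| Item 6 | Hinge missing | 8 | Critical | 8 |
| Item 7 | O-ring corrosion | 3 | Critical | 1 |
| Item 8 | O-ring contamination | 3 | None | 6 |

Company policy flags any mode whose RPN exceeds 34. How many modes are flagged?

RPN = Severity × Occurrence × Detection:
  Item 3: 7 × 2 × 3 = 42
  Item 4: 4 × 2 × 1 = 8
  Item 5: 6 × 8 × 4 = 192
  Item 6: 10 × 8 × 8 = 640
  Item 7: 10 × 3 × 1 = 30
  Item 8: 1 × 3 × 6 = 18
Modes with RPN > 34: Item 3 (42), Item 5 (192), Item 6 (640) → 3.

3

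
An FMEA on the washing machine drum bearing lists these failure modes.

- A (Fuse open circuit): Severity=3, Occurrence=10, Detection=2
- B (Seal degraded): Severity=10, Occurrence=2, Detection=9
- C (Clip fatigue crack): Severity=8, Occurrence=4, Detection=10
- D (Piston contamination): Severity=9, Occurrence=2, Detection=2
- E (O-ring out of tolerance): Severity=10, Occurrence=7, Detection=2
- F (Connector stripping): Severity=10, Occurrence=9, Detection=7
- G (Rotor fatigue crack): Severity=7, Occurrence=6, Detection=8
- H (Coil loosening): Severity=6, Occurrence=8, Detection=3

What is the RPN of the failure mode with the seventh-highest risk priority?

RPN = Severity × Occurrence × Detection:
  A: 3 × 10 × 2 = 60
  B: 10 × 2 × 9 = 180
  C: 8 × 4 × 10 = 320
  D: 9 × 2 × 2 = 36
  E: 10 × 7 × 2 = 140
  F: 10 × 9 × 7 = 630
  G: 7 × 6 × 8 = 336
  H: 6 × 8 × 3 = 144
Sorted descending: 630, 336, 320, 180, 144, 140, 60, 36.
The seventh-highest RPN is 60 (A).

60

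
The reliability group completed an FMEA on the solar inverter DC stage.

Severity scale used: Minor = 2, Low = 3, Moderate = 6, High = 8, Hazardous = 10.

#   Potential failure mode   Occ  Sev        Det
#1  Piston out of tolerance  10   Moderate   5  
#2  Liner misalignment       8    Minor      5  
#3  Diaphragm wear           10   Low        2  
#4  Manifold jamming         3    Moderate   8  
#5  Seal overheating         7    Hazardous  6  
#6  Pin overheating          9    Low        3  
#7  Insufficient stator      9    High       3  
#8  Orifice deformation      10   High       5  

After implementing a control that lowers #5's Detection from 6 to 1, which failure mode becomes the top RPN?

RPN = Severity × Occurrence × Detection:
  #1: 6 × 10 × 5 = 300
  #2: 2 × 8 × 5 = 80
  #3: 3 × 10 × 2 = 60
  #4: 6 × 3 × 8 = 144
  #5: 10 × 7 × 6 = 420
  #6: 3 × 9 × 3 = 81
  #7: 8 × 9 × 3 = 216
  #8: 8 × 10 × 5 = 400
After action: #5 → 10 × 7 × 1 = 70.
Revised RPNs: #8=400, #1=300, #7=216, #4=144, #6=81, #2=80, #5=70, #3=60.
Highest is now #8 (400).

#8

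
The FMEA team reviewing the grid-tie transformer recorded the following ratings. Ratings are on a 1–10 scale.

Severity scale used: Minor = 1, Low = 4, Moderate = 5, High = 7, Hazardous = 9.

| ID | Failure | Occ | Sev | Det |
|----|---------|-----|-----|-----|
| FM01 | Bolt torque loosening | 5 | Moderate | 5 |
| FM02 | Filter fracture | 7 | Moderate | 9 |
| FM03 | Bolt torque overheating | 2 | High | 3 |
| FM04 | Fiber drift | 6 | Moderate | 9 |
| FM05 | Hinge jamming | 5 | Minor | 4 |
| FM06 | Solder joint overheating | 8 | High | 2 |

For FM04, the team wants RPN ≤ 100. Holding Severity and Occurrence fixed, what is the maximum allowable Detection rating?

FM04: S=5, O=6, D=9 → current RPN = 270.
Fixed product = 30. Need 30 × D ≤ 100, so D ≤ 100/30 = 3.33.
Maximum integer Detection rating = 3 (gives RPN 90; D=4 would give 120 > 100).

3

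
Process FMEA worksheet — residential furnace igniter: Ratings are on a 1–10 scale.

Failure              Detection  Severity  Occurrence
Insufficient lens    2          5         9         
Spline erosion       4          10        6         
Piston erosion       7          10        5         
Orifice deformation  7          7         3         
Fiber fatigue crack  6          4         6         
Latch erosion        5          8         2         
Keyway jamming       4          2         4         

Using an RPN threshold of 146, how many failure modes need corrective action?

3

RPN = Severity × Occurrence × Detection:
  Insufficient lens: 5 × 9 × 2 = 90
  Spline erosion: 10 × 6 × 4 = 240
  Piston erosion: 10 × 5 × 7 = 350
  Orifice deformation: 7 × 3 × 7 = 147
  Fiber fatigue crack: 4 × 6 × 6 = 144
  Latch erosion: 8 × 2 × 5 = 80
  Keyway jamming: 2 × 4 × 4 = 32
Modes with RPN ≥ 146: Spline erosion (240), Piston erosion (350), Orifice deformation (147) → 3.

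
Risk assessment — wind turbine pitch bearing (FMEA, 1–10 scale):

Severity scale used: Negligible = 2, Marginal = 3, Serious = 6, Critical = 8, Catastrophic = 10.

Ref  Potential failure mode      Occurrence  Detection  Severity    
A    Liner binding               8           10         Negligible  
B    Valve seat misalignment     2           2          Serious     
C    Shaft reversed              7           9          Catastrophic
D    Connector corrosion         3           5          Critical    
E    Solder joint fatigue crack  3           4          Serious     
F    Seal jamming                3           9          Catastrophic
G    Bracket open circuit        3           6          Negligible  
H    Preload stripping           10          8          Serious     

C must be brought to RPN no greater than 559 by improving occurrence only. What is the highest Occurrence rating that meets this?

C: S=10, O=7, D=9 → current RPN = 630.
Fixed product = 90. Need 90 × O ≤ 559, so O ≤ 559/90 = 6.21.
Maximum integer Occurrence rating = 6 (gives RPN 540; O=7 would give 630 > 559).

6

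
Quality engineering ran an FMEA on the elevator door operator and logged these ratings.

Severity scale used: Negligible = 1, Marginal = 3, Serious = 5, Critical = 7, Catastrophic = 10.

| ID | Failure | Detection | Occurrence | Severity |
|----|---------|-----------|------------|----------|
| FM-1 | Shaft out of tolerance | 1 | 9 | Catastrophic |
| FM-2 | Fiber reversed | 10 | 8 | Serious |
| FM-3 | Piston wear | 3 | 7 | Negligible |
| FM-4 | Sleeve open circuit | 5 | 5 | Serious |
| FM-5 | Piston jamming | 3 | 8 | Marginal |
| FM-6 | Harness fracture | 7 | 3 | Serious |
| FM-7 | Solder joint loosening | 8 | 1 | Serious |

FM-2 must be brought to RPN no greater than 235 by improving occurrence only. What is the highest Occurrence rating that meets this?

FM-2: S=5, O=8, D=10 → current RPN = 400.
Fixed product = 50. Need 50 × O ≤ 235, so O ≤ 235/50 = 4.70.
Maximum integer Occurrence rating = 4 (gives RPN 200; O=5 would give 250 > 235).

4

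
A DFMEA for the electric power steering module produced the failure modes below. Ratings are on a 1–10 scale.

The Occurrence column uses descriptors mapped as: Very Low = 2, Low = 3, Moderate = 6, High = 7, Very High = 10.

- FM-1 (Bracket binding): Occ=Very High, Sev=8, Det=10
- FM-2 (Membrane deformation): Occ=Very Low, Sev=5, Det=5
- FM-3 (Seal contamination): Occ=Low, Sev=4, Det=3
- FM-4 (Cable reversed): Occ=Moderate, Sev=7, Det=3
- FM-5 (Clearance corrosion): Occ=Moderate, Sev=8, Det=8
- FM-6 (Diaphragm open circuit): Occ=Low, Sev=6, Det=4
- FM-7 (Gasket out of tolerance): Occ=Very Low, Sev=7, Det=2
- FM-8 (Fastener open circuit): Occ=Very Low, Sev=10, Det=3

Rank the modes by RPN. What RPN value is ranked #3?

RPN = Severity × Occurrence × Detection:
  FM-1: 8 × 10 × 10 = 800
  FM-2: 5 × 2 × 5 = 50
  FM-3: 4 × 3 × 3 = 36
  FM-4: 7 × 6 × 3 = 126
  FM-5: 8 × 6 × 8 = 384
  FM-6: 6 × 3 × 4 = 72
  FM-7: 7 × 2 × 2 = 28
  FM-8: 10 × 2 × 3 = 60
Sorted descending: 800, 384, 126, 72, 60, 50, 36, 28.
The third-highest RPN is 126 (FM-4).

126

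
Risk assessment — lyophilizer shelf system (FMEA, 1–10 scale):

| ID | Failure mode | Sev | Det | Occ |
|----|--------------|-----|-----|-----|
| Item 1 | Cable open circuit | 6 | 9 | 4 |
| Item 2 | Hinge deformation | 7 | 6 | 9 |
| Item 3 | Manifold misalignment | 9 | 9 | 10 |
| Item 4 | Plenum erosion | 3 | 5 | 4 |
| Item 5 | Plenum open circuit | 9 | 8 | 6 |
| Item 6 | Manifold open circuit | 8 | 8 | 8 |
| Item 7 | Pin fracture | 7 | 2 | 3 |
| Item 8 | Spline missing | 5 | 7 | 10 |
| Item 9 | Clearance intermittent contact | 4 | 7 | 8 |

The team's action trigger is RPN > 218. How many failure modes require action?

6

RPN = Severity × Occurrence × Detection:
  Item 1: 6 × 4 × 9 = 216
  Item 2: 7 × 9 × 6 = 378
  Item 3: 9 × 10 × 9 = 810
  Item 4: 3 × 4 × 5 = 60
  Item 5: 9 × 6 × 8 = 432
  Item 6: 8 × 8 × 8 = 512
  Item 7: 7 × 3 × 2 = 42
  Item 8: 5 × 10 × 7 = 350
  Item 9: 4 × 8 × 7 = 224
Modes with RPN > 218: Item 2 (378), Item 3 (810), Item 5 (432), Item 6 (512), Item 8 (350), Item 9 (224) → 6.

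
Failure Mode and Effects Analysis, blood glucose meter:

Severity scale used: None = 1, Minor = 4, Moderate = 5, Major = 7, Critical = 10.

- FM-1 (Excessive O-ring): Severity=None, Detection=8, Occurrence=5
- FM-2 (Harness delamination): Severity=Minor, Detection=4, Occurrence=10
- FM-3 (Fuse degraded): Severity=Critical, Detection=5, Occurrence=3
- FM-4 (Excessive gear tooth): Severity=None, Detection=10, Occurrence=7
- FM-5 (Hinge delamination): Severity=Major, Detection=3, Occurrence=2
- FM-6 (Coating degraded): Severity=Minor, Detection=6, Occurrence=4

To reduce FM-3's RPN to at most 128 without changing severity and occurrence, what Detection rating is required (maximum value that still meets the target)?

4

FM-3: S=10, O=3, D=5 → current RPN = 150.
Fixed product = 30. Need 30 × D ≤ 128, so D ≤ 128/30 = 4.27.
Maximum integer Detection rating = 4 (gives RPN 120; D=5 would give 150 > 128).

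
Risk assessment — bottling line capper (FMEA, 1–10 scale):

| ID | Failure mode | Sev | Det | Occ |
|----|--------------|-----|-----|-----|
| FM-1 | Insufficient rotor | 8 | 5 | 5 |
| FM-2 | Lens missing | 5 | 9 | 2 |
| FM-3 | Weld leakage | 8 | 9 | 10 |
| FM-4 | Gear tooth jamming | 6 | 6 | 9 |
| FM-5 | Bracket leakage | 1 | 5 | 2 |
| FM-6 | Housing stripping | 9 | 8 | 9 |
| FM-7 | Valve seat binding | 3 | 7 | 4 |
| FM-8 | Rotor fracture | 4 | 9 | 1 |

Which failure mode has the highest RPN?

RPN = Severity × Occurrence × Detection:
  FM-1: 8 × 5 × 5 = 200
  FM-2: 5 × 2 × 9 = 90
  FM-3: 8 × 10 × 9 = 720
  FM-4: 6 × 9 × 6 = 324
  FM-5: 1 × 2 × 5 = 10
  FM-6: 9 × 9 × 8 = 648
  FM-7: 3 × 4 × 7 = 84
  FM-8: 4 × 1 × 9 = 36
Highest RPN is 720 → FM-3.

FM-3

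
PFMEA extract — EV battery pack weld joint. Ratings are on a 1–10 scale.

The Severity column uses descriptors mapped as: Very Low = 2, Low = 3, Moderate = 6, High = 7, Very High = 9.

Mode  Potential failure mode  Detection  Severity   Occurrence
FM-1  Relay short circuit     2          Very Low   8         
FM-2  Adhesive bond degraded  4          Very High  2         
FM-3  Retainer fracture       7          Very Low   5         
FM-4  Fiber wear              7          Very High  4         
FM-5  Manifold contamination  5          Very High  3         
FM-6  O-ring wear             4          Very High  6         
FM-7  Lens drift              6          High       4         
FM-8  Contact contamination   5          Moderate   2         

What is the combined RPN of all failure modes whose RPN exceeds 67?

RPN = Severity × Occurrence × Detection:
  FM-1: 2 × 8 × 2 = 32
  FM-2: 9 × 2 × 4 = 72
  FM-3: 2 × 5 × 7 = 70
  FM-4: 9 × 4 × 7 = 252
  FM-5: 9 × 3 × 5 = 135
  FM-6: 9 × 6 × 4 = 216
  FM-7: 7 × 4 × 6 = 168
  FM-8: 6 × 2 × 5 = 60
RPN > 67: FM-2 (72), FM-3 (70), FM-4 (252), FM-5 (135), FM-6 (216), FM-7 (168).
Sum: 72 + 70 + 252 + 135 + 216 + 168 = 913.

913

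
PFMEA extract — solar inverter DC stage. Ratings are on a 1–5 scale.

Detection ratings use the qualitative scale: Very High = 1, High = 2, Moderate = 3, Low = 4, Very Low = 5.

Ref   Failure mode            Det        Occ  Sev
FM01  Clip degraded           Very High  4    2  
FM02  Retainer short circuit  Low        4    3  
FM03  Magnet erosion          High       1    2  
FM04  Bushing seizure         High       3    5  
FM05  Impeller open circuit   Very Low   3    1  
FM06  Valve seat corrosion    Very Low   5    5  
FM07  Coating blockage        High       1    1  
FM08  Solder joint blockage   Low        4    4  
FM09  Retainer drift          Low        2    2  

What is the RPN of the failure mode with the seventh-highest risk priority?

8

RPN = Severity × Occurrence × Detection:
  FM01: 2 × 4 × 1 = 8
  FM02: 3 × 4 × 4 = 48
  FM03: 2 × 1 × 2 = 4
  FM04: 5 × 3 × 2 = 30
  FM05: 1 × 3 × 5 = 15
  FM06: 5 × 5 × 5 = 125
  FM07: 1 × 1 × 2 = 2
  FM08: 4 × 4 × 4 = 64
  FM09: 2 × 2 × 4 = 16
Sorted descending: 125, 64, 48, 30, 16, 15, 8, 4, 2.
The seventh-highest RPN is 8 (FM01).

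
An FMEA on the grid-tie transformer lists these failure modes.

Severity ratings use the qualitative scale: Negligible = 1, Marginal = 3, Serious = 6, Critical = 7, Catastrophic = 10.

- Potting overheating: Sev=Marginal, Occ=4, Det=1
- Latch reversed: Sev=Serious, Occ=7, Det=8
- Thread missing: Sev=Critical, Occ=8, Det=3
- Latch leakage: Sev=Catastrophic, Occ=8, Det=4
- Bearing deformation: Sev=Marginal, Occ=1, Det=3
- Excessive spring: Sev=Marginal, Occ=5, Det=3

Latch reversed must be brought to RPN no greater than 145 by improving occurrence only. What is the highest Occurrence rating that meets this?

3

Latch reversed: S=6, O=7, D=8 → current RPN = 336.
Fixed product = 48. Need 48 × O ≤ 145, so O ≤ 145/48 = 3.02.
Maximum integer Occurrence rating = 3 (gives RPN 144; O=4 would give 192 > 145).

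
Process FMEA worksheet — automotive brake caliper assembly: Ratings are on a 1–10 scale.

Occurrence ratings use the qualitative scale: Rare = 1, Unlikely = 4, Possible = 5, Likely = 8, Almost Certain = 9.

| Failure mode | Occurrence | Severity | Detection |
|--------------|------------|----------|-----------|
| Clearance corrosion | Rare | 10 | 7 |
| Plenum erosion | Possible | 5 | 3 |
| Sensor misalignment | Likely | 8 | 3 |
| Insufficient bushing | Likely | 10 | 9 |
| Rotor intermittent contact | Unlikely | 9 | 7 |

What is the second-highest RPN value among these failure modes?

252

RPN = Severity × Occurrence × Detection:
  Clearance corrosion: 10 × 1 × 7 = 70
  Plenum erosion: 5 × 5 × 3 = 75
  Sensor misalignment: 8 × 8 × 3 = 192
  Insufficient bushing: 10 × 8 × 9 = 720
  Rotor intermittent contact: 9 × 4 × 7 = 252
Sorted descending: 720, 252, 192, 75, 70.
The second-highest RPN is 252 (Rotor intermittent contact).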